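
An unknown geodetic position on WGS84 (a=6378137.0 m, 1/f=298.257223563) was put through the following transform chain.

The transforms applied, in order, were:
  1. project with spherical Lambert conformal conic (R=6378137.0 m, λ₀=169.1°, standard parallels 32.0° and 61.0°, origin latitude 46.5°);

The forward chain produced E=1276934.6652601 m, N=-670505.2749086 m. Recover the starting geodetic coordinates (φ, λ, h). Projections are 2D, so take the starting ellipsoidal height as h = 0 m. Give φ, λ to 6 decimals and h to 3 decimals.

φ=39.143040°, λ=-175.665740°, h=0.000 m

start: E=1276934.6653, N=-670505.2749 m
→ lcc⁻¹: φ=39.14304000°, λ=-175.66574000°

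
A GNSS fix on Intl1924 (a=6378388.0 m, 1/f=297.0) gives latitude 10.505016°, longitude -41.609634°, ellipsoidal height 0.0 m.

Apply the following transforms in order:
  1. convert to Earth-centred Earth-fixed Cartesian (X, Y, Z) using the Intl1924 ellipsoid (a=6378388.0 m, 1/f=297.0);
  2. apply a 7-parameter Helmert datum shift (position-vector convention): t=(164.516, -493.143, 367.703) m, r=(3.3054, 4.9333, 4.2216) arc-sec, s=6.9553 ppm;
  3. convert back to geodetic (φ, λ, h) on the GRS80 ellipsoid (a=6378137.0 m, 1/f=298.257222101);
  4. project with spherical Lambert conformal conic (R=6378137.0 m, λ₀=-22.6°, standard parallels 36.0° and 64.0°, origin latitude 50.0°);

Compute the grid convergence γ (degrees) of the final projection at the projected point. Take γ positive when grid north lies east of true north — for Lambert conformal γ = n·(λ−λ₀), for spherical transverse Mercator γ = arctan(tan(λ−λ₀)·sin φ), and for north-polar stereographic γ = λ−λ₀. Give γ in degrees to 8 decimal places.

start: φ=10.505016°, λ=-41.609634°, h=0.000 m
→ ECEF (a=6378388.000, f=1/297.0): X=4689624.2434, Y=-4165053.5594, Z=1155229.1074
→ Helmert 7p (PV): X=4689934.2536, Y=-4165498.2016, Z=1155425.9358
→ geod (Bowring, a=6378137.000): φ=10.50560158°, λ=-41.61079029°, h=802.0822 m
→ into lcc (λ₀=-22.6°): φ=10.50560158°, λ−λ₀=-19.01079029°
convergence γ = -14.71507633°

-14.71507633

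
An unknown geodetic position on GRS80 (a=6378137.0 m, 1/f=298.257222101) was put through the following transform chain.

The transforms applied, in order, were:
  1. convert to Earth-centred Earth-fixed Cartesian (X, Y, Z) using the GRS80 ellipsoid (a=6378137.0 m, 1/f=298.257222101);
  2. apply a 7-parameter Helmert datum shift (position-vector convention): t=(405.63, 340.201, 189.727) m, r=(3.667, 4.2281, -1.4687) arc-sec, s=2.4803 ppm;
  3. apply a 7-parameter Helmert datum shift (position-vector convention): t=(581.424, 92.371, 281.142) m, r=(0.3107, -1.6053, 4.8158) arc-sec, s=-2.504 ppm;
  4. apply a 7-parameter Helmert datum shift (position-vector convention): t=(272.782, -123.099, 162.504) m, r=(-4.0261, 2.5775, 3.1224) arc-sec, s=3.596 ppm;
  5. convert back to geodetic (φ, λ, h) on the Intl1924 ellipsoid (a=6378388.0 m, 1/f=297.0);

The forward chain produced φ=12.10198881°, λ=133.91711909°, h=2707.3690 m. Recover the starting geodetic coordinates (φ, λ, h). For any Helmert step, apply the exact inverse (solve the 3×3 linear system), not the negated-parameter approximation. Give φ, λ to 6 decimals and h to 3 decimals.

φ=12.093825°, λ=133.925848°, h=3435.201 m

start: φ=12.101989°, λ=133.917119°, h=2707.369 m
→ ECEF (a=6378388.000, f=1/297.0): X=-4328311.6233, Y=4495092.3819, Z=1329019.0449
→ Helmert⁻¹: X=-4328517.3975, Y=4495238.9019, Z=1328885.4158
→ Helmert⁻¹: X=-4328994.3674, Y=4495260.8600, Z=1328634.5207
→ Helmert⁻¹: X=-4329448.4925, Y=4494902.2968, Z=1328272.8410
→ geod (Bowring, a=6378137.000): φ=12.09382500°, λ=133.92584800°, h=3435.2010 m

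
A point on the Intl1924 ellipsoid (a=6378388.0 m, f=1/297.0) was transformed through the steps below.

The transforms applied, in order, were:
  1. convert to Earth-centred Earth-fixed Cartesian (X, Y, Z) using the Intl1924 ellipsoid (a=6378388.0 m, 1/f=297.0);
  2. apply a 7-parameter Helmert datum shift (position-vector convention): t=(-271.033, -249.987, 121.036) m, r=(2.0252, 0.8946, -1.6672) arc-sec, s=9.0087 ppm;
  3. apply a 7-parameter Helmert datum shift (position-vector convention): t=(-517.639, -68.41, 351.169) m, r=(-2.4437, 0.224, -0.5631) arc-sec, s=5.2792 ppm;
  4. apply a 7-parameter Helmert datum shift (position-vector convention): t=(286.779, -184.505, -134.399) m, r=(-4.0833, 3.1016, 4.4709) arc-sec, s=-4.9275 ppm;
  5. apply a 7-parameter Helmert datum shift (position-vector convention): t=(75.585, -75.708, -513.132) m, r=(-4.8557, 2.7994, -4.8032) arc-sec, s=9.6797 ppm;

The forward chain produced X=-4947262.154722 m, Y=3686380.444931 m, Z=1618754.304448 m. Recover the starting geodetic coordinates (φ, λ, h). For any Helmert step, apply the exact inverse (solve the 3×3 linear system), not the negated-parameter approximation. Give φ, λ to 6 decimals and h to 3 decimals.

φ=14.798138°, λ=143.303789°, h=1421.547 m

start: X=-4947262.1547, Y=3686380.4449, Z=1618754.3044 m
→ Helmert⁻¹: X=-4947397.6685, Y=3686267.1421, Z=1619271.3959
→ Helmert⁻¹: X=-4947653.2706, Y=3686544.9967, Z=1619412.3571
→ Helmert⁻¹: X=-4947121.3374, Y=3686561.2569, Z=1619090.9444
→ Helmert⁻¹: X=-4946842.5608, Y=3686753.9414, Z=1618897.6704
→ geod (Bowring, a=6378388.000): φ=14.79813800°, λ=143.30378900°, h=1421.5470 m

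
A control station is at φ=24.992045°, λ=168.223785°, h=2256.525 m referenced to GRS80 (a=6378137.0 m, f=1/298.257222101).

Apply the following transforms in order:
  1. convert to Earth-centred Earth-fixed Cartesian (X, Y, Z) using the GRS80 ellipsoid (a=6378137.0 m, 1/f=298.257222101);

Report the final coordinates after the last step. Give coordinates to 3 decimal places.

X=-5664640.029 m, Y=1180950.998 m, Z=2679229.165 m

start: φ=24.992045°, λ=168.223785°, h=2256.525 m
→ ECEF (a=6378137.000, f=1/298.257222101): X=-5664640.0286, Y=1180950.9979, Z=2679229.1653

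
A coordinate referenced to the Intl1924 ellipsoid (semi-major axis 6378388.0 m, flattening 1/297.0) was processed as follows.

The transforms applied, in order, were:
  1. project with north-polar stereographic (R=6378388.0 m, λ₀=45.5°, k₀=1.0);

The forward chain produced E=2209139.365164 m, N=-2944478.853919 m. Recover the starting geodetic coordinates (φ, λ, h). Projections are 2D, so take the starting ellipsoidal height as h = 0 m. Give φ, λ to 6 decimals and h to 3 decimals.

start: E=2209139.3652, N=-2944478.8539 m
→ stereo⁻¹: φ=57.80818800°, λ=82.37961300°

φ=57.808188°, λ=82.379613°, h=0.000 m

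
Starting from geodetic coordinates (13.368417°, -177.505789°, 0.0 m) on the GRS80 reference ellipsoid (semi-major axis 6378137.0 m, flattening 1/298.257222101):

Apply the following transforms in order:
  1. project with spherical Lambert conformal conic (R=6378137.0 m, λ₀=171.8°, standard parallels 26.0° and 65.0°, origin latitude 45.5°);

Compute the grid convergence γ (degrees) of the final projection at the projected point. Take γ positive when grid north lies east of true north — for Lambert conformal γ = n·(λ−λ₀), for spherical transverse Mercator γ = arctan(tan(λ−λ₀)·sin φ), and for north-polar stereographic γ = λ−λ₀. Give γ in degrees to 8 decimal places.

7.78745740

start: φ=13.368417°, λ=-177.505789°, h=0.000 m
→ into lcc (λ₀=171.8°): φ=13.36841700°, λ−λ₀=10.69421100°
convergence γ = 7.78745740°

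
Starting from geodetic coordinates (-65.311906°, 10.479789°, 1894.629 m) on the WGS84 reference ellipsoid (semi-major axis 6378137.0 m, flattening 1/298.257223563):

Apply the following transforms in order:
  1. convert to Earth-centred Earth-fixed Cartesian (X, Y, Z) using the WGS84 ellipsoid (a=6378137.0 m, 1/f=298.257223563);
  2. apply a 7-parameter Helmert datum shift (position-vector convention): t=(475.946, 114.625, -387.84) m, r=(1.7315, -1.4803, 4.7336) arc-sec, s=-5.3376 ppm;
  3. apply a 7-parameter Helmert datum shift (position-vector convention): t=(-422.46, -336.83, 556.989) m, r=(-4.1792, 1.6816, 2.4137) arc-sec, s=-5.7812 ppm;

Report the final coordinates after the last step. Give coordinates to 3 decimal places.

start: φ=-65.311906°, λ=10.479789°, h=1894.629 m
→ ECEF (a=6378137.000, f=1/298.257223563): X=2627618.1159, Y=486041.5672, Z=-5774042.3802
→ Helmert 7p (PV): X=2628110.3209, Y=486262.3694, Z=-5774376.4631
→ Helmert 7p (PV): X=2627619.9010, Y=485836.4862, Z=-5773817.3694

X=2627619.901 m, Y=485836.486 m, Z=-5773817.369 m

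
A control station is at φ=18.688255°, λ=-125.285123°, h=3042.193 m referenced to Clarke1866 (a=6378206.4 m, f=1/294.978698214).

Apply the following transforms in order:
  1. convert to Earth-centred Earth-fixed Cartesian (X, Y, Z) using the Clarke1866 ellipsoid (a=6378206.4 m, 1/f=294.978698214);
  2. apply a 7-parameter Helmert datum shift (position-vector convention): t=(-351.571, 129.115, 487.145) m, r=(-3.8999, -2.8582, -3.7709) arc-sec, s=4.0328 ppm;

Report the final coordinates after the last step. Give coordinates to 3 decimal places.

X=-3493452.071 m, Y=-4935801.267 m, Z=2032084.965 m

start: φ=18.688255°, λ=-125.285123°, h=3042.193 m
→ ECEF (a=6378206.400, f=1/294.978698214): X=-3492968.0225, Y=-4936012.7448, Z=2031544.7025
→ Helmert 7p (PV): X=-3493452.0708, Y=-4935801.2665, Z=2032084.9651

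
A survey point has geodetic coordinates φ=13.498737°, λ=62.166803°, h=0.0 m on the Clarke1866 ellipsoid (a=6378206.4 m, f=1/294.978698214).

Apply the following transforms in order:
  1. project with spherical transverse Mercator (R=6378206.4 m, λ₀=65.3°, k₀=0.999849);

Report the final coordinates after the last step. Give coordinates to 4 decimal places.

E=-339253.8668 m, N=1504628.7712 m

start: φ=13.498737°, λ=62.166803°, h=0.000 m
→ tm (R=6378206.4, λ₀=65.3°): E=-339253.8668, N=1504628.7712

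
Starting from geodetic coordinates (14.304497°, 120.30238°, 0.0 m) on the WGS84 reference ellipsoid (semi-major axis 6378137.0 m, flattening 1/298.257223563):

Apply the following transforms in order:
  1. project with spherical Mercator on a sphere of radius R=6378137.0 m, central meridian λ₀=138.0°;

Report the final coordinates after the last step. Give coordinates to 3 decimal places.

start: φ=14.304497°, λ=120.302380°, h=0.000 m
→ merc (R=6378137.0, λ₀=138.0°): E=-1970090.0467, N=1609174.0224

E=-1970090.047 m, N=1609174.022 m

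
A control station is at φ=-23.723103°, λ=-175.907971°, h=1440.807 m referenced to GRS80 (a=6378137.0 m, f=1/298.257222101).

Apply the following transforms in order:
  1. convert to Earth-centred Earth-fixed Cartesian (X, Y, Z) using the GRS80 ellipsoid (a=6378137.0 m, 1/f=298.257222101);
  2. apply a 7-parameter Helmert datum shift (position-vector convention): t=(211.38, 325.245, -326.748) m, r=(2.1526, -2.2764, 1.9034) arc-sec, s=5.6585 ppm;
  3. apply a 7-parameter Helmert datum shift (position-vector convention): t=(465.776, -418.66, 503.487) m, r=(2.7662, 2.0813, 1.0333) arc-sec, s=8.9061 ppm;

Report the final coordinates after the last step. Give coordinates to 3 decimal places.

start: φ=-23.723103°, λ=-175.907971°, h=1440.807 m
→ ECEF (a=6378137.000, f=1/298.257222101): X=-5828775.2437, Y=-416996.7459, Z=-2550816.3779
→ Helmert 7p (PV): X=-5828564.8460, Y=-416701.0276, Z=-2551226.2400
→ Helmert 7p (PV): X=-5828174.6355, Y=-417118.3831, Z=-2550692.2497

X=-5828174.635 m, Y=-417118.383 m, Z=-2550692.250 m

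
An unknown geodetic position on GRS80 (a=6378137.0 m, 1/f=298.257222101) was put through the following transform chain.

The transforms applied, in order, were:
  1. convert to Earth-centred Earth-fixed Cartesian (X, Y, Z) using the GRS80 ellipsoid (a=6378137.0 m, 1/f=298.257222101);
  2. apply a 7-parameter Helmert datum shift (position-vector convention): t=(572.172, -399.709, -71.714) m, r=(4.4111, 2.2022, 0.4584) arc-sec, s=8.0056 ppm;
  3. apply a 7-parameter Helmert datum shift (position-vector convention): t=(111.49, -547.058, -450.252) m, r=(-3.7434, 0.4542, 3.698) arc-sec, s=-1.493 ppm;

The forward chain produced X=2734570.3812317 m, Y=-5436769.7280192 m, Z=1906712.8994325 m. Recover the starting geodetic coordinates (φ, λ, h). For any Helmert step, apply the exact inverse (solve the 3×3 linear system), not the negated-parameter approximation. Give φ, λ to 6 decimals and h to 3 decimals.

start: X=2734570.3812, Y=-5436769.7280, Z=1906712.8994 m
→ Helmert⁻¹: X=2734361.3099, Y=-5436314.4196, Z=1907073.3589
→ Helmert⁻¹: X=2733734.8088, Y=-5435836.4804, Z=1907275.2408
→ geod (Bowring, a=6378137.000): φ=17.51439500°, λ=-63.30173400°, h=251.3840 m

φ=17.514395°, λ=-63.301734°, h=251.384 m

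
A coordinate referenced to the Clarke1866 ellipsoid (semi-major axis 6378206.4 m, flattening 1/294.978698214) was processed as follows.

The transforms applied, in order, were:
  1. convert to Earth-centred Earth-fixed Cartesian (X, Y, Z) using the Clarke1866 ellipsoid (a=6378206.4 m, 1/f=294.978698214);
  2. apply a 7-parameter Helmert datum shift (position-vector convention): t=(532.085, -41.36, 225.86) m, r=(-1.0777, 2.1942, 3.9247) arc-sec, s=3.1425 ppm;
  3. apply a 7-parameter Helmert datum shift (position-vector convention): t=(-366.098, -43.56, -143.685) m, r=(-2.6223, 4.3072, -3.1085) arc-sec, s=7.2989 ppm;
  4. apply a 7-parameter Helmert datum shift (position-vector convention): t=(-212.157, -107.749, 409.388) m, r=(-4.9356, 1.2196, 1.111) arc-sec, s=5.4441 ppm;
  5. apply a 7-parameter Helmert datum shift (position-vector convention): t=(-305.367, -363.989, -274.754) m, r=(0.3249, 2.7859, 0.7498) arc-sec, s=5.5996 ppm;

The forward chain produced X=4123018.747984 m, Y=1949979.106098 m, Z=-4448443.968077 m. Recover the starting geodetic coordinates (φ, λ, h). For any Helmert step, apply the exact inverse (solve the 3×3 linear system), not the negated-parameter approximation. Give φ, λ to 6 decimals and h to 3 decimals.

φ=-44.473620°, λ=25.316286°, h=3828.872 m

start: X=4123018.7480, Y=1949979.1061, Z=-4448443.9681 m
→ Helmert⁻¹: X=4123368.1936, Y=1950310.1786, Z=-4448091.6863
→ Helmert⁻¹: X=4123594.7099, Y=1950491.5420, Z=-4448405.8022
→ Helmert⁻¹: X=4123994.1959, Y=1950639.5659, Z=-4448118.7342
→ Helmert⁻¹: X=4123533.5882, Y=1950619.5770, Z=-4448276.5584
→ geod (Bowring, a=6378206.400): φ=-44.47362000°, λ=25.31628600°, h=3828.8720 m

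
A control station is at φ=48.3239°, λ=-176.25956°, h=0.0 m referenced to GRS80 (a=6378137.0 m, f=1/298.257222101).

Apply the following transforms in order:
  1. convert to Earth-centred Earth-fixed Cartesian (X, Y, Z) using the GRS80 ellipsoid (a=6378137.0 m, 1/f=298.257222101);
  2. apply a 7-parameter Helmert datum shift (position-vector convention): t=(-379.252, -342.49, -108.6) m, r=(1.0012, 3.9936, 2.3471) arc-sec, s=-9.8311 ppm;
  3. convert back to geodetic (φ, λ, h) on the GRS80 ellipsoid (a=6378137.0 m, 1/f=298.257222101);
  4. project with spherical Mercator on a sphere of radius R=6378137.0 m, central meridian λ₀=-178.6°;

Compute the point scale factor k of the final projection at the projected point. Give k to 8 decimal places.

start: φ=48.323900°, λ=-176.259560°, h=0.000 m
→ ECEF (a=6378137.000, f=1/298.257222101): X=-4239834.1661, Y=-277182.9506, Z=4740899.6660
→ Helmert 7p (PV): X=-4240076.7917, Y=-277593.9723, Z=4740825.2012
→ geod (Bowring, a=6378137.000): φ=48.32164827°, λ=-176.25424300°, h=123.2097 m
→ into merc (λ₀=-178.6°): φ=48.32164827°, λ−λ₀=2.34575700°
scale k = 1.50387654

1.50387654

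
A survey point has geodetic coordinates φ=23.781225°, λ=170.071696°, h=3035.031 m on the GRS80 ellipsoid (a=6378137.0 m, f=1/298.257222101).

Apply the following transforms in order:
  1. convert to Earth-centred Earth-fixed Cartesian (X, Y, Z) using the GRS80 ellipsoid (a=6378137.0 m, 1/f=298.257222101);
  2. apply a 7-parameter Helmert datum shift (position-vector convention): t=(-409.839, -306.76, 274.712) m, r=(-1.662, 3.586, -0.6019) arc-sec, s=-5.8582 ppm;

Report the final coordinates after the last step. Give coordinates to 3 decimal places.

start: φ=23.781225°, λ=170.071696°, h=3035.031 m
→ ECEF (a=6378137.000, f=1/298.257222101): X=-5755041.6070, Y=1007345.3789, Z=2557352.5992
→ Helmert 7p (PV): X=-5755370.3319, Y=1007070.1173, Z=2557704.2662

X=-5755370.332 m, Y=1007070.117 m, Z=2557704.266 m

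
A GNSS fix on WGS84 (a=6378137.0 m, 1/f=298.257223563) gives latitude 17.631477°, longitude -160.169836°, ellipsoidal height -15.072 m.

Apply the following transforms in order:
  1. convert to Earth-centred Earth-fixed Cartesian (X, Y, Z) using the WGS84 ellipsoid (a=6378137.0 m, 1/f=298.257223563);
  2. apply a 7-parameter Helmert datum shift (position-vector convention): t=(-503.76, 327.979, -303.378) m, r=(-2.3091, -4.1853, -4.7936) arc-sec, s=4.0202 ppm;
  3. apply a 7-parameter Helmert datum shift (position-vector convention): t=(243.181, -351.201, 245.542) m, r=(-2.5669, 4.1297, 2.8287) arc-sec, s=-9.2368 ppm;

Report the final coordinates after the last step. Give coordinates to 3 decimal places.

X=-5720072.169 m, Y=-2062577.192 m, Z=1919527.803 m

start: φ=17.631477°, λ=-160.169836°, h=-15.072 m
→ ECEF (a=6378137.000, f=1/298.257223563): X=-5719821.2516, Y=-2062664.5787, Z=1919548.4260
→ Helmert 7p (PV): X=-5720434.8925, Y=-2062190.4736, Z=1919159.7954
→ Helmert 7p (PV): X=-5720072.1687, Y=-2062577.1923, Z=1919527.8033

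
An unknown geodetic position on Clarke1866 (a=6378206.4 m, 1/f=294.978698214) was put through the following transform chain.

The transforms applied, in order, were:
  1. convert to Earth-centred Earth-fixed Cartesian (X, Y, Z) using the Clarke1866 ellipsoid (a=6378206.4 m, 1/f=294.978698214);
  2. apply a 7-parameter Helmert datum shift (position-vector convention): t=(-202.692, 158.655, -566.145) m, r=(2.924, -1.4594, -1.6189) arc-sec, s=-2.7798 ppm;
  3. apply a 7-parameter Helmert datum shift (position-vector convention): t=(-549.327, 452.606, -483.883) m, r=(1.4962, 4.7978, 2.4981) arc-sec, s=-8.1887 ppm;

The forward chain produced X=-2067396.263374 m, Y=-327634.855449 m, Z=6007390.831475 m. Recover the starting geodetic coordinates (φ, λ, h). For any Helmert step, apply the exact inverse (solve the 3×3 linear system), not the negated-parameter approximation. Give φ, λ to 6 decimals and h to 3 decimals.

φ=70.918147°, λ=-170.979214°, h=3556.814 m

start: X=-2067396.2634, Y=-327634.8554, Z=6007390.8315 m
→ Helmert⁻¹: X=-2067007.5796, Y=-328021.5344, Z=6007878.2116
→ Helmert⁻¹: X=-2066765.5455, Y=-328112.1471, Z=6008480.3333
→ geod (Bowring, a=6378206.400): φ=70.91814700°, λ=-170.97921400°, h=3556.8140 m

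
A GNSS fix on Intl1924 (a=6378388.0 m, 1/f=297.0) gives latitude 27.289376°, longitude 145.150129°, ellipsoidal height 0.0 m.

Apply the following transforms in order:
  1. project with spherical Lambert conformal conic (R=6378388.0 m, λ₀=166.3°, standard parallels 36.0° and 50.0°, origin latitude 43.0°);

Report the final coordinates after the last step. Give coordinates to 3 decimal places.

start: φ=27.289376°, λ=145.150129°, h=0.000 m
→ lcc (R=6378388.0, λ₀=166.3°): E=-2129853.8582, N=-1487141.2331

E=-2129853.858 m, N=-1487141.233 m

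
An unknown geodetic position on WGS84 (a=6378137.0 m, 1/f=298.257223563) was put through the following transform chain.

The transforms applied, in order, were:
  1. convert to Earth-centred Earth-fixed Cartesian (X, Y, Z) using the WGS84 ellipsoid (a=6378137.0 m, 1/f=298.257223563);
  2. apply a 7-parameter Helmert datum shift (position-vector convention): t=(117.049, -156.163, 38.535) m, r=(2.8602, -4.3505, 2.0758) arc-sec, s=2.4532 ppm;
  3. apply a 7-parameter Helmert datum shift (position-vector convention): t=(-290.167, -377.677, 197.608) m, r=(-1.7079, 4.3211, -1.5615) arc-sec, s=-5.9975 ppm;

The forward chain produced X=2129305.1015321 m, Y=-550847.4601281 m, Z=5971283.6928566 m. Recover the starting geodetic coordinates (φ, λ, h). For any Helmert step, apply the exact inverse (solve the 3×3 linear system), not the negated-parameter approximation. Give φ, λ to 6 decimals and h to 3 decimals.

φ=69.903211°, λ=-14.489034°, h=3975.184 m

start: X=2129305.1015, Y=-550847.4601, Z=5971283.6929 m
→ Helmert⁻¹: X=2129487.1168, Y=-550506.4056, Z=5971161.9496
→ Helmert⁻¹: X=2129485.2469, Y=-550287.5244, Z=5971071.4822
→ geod (Bowring, a=6378137.000): φ=69.90321100°, λ=-14.48903400°, h=3975.1840 m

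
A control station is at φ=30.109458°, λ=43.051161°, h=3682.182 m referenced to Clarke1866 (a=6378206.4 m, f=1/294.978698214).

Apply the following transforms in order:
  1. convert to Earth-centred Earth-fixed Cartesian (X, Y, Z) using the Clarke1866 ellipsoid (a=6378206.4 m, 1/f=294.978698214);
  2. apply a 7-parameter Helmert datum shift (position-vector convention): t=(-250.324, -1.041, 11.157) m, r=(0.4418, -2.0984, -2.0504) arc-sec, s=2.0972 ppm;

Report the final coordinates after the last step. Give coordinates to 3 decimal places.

X=4037474.712 m, Y=3771932.946 m, Z=3182616.794 m

start: φ=30.109458°, λ=43.051161°, h=3682.182 m
→ ECEF (a=6378206.400, f=1/294.978698214): X=4037711.4491, Y=3771973.0308, Z=3182549.8067
→ Helmert 7p (PV): X=4037474.7116, Y=3771932.9462, Z=3182616.7944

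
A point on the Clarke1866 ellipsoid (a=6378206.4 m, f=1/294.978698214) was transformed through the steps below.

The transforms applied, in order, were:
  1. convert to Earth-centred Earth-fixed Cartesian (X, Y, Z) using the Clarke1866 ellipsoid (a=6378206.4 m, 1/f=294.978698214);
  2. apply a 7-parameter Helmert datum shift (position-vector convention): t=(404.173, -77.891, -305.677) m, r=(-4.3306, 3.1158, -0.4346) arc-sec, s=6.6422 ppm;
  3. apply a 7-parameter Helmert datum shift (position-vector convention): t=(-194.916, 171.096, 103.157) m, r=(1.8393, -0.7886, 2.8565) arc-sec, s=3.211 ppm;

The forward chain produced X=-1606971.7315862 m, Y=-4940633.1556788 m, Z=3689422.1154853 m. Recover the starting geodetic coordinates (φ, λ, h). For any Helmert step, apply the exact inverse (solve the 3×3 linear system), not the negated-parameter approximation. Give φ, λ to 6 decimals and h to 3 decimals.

start: X=-1606971.7316, Y=-4940633.1557, Z=3689422.1155 m
→ Helmert⁻¹: X=-1606825.9737, Y=-4940733.2357, Z=3689357.3128
→ Helmert⁻¹: X=-1607264.7942, Y=-4940703.3771, Z=3689510.4717
→ geod (Bowring, a=6378206.400): φ=35.56347200°, λ=-108.02027300°, h=1376.9350 m

φ=35.563472°, λ=-108.020273°, h=1376.935 m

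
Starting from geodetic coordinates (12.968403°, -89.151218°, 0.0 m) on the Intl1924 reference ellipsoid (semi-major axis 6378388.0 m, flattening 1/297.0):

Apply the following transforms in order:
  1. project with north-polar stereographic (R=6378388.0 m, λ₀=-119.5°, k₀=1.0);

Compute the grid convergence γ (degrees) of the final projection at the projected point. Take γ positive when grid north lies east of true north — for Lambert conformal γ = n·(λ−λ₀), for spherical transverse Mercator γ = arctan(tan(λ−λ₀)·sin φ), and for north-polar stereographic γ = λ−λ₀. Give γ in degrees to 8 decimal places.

30.34878200

start: φ=12.968403°, λ=-89.151218°, h=0.000 m
→ into stereo (λ₀=-119.5°): φ=12.96840300°, λ−λ₀=30.34878200°
convergence γ = 30.34878200°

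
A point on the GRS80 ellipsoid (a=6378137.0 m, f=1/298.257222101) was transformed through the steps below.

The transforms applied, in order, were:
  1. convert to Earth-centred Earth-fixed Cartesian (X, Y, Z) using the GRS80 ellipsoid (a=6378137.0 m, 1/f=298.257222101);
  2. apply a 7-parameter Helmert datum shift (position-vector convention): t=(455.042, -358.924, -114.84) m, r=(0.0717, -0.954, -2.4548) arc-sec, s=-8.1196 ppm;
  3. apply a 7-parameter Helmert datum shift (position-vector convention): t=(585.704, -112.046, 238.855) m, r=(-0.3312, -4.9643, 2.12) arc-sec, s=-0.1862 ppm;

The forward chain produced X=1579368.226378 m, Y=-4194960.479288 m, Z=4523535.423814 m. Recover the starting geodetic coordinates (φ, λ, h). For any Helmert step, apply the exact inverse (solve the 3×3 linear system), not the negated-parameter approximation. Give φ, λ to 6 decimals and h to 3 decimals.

start: X=1579368.2264, Y=-4194960.4793, Z=4523535.4238 m
→ Helmert⁻¹: X=1578848.5651, Y=-4194872.7049, Z=4523252.6762
→ Helmert⁻¹: X=1578477.1803, Y=-4194527.4807, Z=4523398.4019
→ geod (Bowring, a=6378137.000): φ=45.45769600°, λ=-69.37776600°, h=316.9620 m

φ=45.457696°, λ=-69.377766°, h=316.962 m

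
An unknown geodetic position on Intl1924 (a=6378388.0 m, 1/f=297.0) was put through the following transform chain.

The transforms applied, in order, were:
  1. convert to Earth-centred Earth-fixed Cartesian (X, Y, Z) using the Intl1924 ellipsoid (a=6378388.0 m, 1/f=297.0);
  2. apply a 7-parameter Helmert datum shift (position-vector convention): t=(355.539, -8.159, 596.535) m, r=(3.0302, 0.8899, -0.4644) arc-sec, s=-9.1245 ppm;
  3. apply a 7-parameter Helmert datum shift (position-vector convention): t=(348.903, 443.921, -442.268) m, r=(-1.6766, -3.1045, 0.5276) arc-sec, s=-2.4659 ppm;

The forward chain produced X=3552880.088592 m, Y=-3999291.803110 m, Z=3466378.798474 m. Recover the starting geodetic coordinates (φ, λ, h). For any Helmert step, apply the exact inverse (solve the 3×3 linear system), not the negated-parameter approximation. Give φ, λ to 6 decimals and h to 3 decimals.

start: X=3552880.0886, Y=-3999291.8031, Z=3466378.7985 m
→ Helmert⁻¹: X=3552581.8929, Y=-3999782.8532, Z=3466743.6335
→ Helmert⁻¹: X=3552252.8172, Y=-3999752.2705, Z=3466252.8110
→ geod (Bowring, a=6378388.000): φ=33.11839600°, λ=-48.39113700°, h=2263.7510 m

φ=33.118396°, λ=-48.391137°, h=2263.751 m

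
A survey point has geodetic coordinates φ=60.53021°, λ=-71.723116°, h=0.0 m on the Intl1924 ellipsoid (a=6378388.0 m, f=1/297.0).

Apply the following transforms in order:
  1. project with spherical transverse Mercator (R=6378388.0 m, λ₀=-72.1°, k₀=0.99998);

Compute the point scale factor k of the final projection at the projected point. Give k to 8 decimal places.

0.99998524

start: φ=60.530210°, λ=-71.723116°, h=0.000 m
→ into tm (λ₀=-72.1°): φ=60.53021000°, λ−λ₀=0.37688400°
scale k = 0.99998524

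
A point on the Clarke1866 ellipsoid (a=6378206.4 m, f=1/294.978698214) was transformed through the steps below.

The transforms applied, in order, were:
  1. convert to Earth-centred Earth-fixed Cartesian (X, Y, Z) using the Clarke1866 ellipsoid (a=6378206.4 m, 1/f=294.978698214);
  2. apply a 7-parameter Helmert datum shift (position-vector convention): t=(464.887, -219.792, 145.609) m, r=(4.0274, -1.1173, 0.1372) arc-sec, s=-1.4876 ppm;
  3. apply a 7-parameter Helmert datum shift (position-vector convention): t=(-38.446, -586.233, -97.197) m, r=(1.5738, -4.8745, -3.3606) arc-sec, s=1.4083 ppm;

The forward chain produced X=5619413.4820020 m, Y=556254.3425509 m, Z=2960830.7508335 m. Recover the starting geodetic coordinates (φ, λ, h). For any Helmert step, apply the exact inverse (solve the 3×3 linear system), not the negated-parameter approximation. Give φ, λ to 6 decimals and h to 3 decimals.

φ=27.828930°, λ=5.663363°, h=2176.222 m

start: X=5619413.4820, Y=556254.3426, Z=2960830.7508 m
→ Helmert⁻¹: X=5619504.9099, Y=556953.9388, Z=2960786.7269
→ Helmert⁻¹: X=5619064.7895, Y=557228.6290, Z=2960604.2046
→ geod (Bowring, a=6378206.400): φ=27.82893000°, λ=5.66336300°, h=2176.2220 m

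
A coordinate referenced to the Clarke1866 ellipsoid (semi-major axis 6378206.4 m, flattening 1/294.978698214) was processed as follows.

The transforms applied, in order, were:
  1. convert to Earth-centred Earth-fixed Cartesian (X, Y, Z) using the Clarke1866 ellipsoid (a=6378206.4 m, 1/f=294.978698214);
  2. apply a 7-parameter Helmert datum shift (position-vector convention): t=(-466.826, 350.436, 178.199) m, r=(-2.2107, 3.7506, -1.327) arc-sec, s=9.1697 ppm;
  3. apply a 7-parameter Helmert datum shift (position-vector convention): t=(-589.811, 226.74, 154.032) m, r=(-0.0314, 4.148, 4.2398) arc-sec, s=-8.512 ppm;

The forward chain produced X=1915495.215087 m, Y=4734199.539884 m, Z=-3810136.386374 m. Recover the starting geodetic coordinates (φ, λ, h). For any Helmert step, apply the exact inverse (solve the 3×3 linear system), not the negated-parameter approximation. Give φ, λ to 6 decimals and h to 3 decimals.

φ=-36.913425°, λ=67.955778°, h=1361.773 m

start: X=1915495.2151, Y=4734199.5399, Z=-3810136.3864 m
→ Helmert⁻¹: X=1916275.2685, Y=4733974.2866, Z=-3810283.5947
→ Helmert⁻¹: X=1916763.3500, Y=4733633.6149, Z=-3810341.2659
→ geod (Bowring, a=6378206.400): φ=-36.91342500°, λ=67.95577800°, h=1361.7730 m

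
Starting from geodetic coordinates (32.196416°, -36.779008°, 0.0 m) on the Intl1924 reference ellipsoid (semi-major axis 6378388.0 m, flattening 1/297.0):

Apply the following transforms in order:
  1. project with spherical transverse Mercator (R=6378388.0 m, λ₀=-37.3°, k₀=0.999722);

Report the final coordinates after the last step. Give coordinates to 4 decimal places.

start: φ=32.196416°, λ=-36.779008°, h=0.000 m
→ tm (R=6378388.0, λ₀=-37.3°): E=49066.8087, N=3583352.1297

E=49066.8087 m, N=3583352.1297 m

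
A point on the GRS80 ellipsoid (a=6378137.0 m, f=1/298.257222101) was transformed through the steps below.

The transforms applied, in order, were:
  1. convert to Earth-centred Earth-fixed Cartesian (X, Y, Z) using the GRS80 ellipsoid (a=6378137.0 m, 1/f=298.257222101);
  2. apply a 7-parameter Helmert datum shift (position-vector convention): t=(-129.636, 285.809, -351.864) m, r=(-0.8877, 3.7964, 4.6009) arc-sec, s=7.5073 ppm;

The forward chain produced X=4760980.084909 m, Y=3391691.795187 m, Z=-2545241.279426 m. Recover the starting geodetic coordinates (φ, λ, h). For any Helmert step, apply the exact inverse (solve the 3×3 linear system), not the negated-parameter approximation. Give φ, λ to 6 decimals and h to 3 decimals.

φ=-23.666494°, λ=35.461353°, h=678.832 m

start: X=4760980.0849, Y=3391691.7952, Z=-2545241.2794 m
→ Helmert⁻¹: X=4761196.4610, Y=3391285.2757, Z=-2544768.0832
→ geod (Bowring, a=6378137.000): φ=-23.66649400°, λ=35.46135300°, h=678.8320 m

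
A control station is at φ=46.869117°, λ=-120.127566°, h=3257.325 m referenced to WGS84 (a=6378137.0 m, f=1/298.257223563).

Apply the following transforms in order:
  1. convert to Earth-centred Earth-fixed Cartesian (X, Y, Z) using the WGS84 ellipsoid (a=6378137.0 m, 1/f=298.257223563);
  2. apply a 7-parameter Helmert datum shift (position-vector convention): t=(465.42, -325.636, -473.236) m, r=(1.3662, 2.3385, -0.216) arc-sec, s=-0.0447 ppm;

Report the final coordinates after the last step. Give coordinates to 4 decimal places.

start: φ=46.869117°, λ=-120.127566°, h=3257.325 m
→ ECEF (a=6378137.000, f=1/298.257223563): X=-2193694.0034, Y=-3780127.9167, Z=4634206.6024
→ Helmert 7p (PV): X=-2193179.9041, Y=-3780481.7812, Z=4633732.9922

X=-2193179.9041 m, Y=-3780481.7812 m, Z=4633732.9922 m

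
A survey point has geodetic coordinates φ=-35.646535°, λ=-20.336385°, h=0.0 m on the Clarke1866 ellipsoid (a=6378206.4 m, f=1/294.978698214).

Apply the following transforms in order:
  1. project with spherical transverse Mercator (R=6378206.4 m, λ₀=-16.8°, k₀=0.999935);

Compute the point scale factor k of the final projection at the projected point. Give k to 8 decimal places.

1.00119354

start: φ=-35.646535°, λ=-20.336385°, h=0.000 m
→ into tm (λ₀=-16.8°): φ=-35.64653500°, λ−λ₀=-3.53638500°
scale k = 1.00119354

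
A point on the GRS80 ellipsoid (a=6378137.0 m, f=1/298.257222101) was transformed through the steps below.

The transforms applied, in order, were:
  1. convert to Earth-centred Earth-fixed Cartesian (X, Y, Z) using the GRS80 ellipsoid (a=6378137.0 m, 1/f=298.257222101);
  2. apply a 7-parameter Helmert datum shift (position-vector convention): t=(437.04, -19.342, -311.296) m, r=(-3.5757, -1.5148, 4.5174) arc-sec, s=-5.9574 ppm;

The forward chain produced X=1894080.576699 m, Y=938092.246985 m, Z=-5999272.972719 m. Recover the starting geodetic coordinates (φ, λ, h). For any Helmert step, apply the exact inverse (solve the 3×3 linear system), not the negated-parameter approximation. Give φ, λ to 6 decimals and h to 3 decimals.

φ=-70.714179°, λ=26.355631°, h=1240.368 m

start: X=1894080.5767, Y=938092.2470, Z=-5999272.9727 m
→ Helmert⁻¹: X=1893631.3086, Y=938179.7008, Z=-5998995.0581
→ geod (Bowring, a=6378137.000): φ=-70.71417900°, λ=26.35563100°, h=1240.3680 m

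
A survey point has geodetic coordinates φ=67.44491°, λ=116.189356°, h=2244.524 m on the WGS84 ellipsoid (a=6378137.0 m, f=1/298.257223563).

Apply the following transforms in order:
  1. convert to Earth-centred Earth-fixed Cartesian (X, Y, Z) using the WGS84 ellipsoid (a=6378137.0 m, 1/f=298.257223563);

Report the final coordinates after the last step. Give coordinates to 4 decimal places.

start: φ=67.444910°, λ=116.189356°, h=2244.524 m
→ ECEF (a=6378137.000, f=1/298.257223563): X=-1083199.4411, Y=2202384.6556, Z=5869696.1745

X=-1083199.4411 m, Y=2202384.6556 m, Z=5869696.1745 m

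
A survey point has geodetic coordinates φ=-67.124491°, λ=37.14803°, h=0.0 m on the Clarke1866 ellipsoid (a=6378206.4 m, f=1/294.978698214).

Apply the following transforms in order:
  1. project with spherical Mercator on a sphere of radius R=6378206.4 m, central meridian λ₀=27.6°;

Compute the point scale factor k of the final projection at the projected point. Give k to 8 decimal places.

2.57247859

start: φ=-67.124491°, λ=37.148030°, h=0.000 m
→ into merc (λ₀=27.6°): φ=-67.12449100°, λ−λ₀=9.54803000°
scale k = 2.57247859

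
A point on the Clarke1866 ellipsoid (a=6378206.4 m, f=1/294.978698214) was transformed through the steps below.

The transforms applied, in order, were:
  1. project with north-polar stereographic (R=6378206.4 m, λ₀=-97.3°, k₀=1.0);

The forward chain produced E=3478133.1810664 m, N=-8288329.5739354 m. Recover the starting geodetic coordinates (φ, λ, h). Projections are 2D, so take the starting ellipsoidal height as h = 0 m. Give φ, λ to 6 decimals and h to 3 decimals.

start: E=3478133.1811, N=-8288329.5739 m
→ stereo⁻¹: φ=19.66073200°, λ=-74.53502100°

φ=19.660732°, λ=-74.535021°, h=0.000 m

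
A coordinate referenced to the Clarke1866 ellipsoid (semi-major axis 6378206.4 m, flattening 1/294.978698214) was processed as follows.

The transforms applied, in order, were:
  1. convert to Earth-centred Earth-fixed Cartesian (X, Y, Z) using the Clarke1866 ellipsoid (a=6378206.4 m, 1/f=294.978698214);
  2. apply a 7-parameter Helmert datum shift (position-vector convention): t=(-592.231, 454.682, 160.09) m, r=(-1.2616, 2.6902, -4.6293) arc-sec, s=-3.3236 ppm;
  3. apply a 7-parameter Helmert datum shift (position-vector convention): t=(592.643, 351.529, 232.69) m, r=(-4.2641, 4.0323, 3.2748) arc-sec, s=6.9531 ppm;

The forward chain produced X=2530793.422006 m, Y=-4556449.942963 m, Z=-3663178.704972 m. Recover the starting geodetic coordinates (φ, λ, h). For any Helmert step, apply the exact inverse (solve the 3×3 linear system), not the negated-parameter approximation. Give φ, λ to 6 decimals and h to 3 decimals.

φ=-35.283256°, λ=-60.953110°, h=384.386 m

start: X=2530793.4220, Y=-4556449.9430, Z=-3663178.7050 m
→ Helmert⁻¹: X=2530182.4575, Y=-4556734.2253, Z=-3663430.6613
→ Helmert⁻¹: X=2530933.1599, Y=-4557124.8426, Z=-3663597.7913
→ geod (Bowring, a=6378206.400): φ=-35.28325600°, λ=-60.95311000°, h=384.3860 m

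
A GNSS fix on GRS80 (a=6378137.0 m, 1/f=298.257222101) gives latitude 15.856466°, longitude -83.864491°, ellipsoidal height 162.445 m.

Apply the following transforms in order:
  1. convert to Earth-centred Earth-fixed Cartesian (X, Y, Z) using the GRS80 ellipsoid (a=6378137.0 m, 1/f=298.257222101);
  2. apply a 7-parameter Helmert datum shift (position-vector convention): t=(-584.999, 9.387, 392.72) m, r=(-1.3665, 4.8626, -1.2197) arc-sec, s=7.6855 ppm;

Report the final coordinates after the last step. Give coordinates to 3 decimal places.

start: φ=15.856466°, λ=-83.864491°, h=162.445 m
→ ECEF (a=6378137.000, f=1/298.257222101): X=655938.6326, Y=-6101979.5426, Z=1731499.0295
→ Helmert 7p (PV): X=655363.4115, Y=-6102009.4599, Z=1731930.0192

X=655363.411 m, Y=-6102009.460 m, Z=1731930.019 m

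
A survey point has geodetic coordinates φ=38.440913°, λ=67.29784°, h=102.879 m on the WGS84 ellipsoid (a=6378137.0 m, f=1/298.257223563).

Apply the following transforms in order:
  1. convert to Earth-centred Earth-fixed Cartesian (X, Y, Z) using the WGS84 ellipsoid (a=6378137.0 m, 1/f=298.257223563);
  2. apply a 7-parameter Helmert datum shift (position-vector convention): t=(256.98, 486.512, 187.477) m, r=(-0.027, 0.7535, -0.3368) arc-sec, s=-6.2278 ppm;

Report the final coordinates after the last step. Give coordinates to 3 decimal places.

X=1930831.779 m, Y=4615130.370 m, Z=3944113.401 m

start: φ=38.440913°, λ=67.297840°, h=102.879 m
→ ECEF (a=6378137.000, f=1/298.257223563): X=1930564.8795, Y=4614675.2332, Z=3943958.1426
→ Helmert 7p (PV): X=1930831.7788, Y=4615130.3698, Z=3944113.4009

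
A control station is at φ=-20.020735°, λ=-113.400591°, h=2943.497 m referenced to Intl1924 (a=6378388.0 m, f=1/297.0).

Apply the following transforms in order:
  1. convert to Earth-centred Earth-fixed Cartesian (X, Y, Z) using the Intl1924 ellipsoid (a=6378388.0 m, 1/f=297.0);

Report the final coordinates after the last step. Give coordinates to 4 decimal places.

start: φ=-20.020735°, λ=-113.400591°, h=2943.497 m
→ ECEF (a=6378388.000, f=1/297.0): X=-2382174.6074, Y=-5504724.9332, Z=-2170888.5947

X=-2382174.6074 m, Y=-5504724.9332 m, Z=-2170888.5947 m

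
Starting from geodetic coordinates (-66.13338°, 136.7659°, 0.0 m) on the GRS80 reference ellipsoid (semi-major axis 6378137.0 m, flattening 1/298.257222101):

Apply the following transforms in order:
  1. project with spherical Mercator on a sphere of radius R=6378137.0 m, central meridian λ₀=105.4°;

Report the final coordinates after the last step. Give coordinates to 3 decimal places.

start: φ=-66.133380°, λ=136.765900°, h=0.000 m
→ merc (R=6378137.0, λ₀=105.4°): E=3491636.0163, N=-9913446.3836

E=3491636.016 m, N=-9913446.384 m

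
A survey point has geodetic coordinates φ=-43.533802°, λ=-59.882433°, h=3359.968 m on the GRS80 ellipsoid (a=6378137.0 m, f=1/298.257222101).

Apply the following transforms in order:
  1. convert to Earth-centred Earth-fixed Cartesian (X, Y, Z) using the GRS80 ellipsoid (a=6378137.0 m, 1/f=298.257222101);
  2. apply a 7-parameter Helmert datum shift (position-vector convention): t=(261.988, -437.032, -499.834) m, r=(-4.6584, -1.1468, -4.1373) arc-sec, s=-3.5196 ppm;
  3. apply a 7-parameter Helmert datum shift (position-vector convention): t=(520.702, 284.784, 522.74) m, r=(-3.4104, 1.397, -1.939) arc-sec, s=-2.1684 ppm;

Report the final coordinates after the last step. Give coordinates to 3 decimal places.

X=2325746.610 m, Y=-4008545.044 m, Z=-4372797.668 m

start: φ=-43.533802°, λ=-59.882433°, h=3359.968 m
→ ECEF (a=6378137.000, f=1/298.257222101): X=2325100.5330, Y=-4008176.0281, Z=-4372999.4305
→ Helmert 7p (PV): X=2325298.2542, Y=-4008744.3520, Z=-4373380.4236
→ Helmert 7p (PV): X=2325746.6096, Y=-4008545.0442, Z=-4372797.6684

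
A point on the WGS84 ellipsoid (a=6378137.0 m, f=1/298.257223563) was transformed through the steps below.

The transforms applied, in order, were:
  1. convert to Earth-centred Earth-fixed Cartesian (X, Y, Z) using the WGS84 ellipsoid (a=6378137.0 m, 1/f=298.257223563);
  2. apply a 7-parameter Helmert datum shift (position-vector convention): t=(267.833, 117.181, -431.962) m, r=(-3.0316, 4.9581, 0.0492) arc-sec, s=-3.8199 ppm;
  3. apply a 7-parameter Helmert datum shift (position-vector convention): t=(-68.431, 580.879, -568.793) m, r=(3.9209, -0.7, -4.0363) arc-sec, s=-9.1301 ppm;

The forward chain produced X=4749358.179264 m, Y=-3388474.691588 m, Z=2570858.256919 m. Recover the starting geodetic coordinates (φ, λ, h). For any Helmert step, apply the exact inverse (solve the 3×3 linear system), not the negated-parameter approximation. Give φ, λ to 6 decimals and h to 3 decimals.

start: X=4749358.1793, Y=-3388474.6916, Z=2570858.2569 m
→ Helmert⁻¹: X=4749545.0170, Y=-3388944.6899, Z=2571498.8297
→ Helmert⁻¹: X=4749232.6927, Y=-3389113.7520, Z=2572004.9642
→ geod (Bowring, a=6378137.000): φ=23.93154000°, λ=-35.51214400°, h=1603.1700 m

φ=23.931540°, λ=-35.512144°, h=1603.170 m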